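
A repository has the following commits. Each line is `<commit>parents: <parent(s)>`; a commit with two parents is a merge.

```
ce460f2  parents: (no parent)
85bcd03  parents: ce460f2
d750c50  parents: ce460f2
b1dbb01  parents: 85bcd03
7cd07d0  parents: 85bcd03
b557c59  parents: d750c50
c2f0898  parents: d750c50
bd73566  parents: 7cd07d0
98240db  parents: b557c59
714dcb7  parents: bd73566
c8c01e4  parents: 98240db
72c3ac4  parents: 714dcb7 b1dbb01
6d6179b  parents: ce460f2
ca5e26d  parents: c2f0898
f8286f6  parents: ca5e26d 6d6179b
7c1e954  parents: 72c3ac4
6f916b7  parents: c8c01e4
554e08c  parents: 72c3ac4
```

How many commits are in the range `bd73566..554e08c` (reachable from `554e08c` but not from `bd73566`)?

Reachable from 554e08c: {554e08c, 714dcb7, 72c3ac4, 7cd07d0, 85bcd03, b1dbb01, bd73566, ce460f2}.
Reachable from bd73566: {7cd07d0, 85bcd03, bd73566, ce460f2}.
In 554e08c's history but not bd73566's: {554e08c, 714dcb7, 72c3ac4, b1dbb01} — 4 commits.

4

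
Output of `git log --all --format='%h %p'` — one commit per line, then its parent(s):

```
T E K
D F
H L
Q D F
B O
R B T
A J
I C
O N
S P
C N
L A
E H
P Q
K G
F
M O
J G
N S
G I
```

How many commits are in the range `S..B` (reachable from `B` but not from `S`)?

3

Reachable from B: {B, D, F, N, O, P, Q, S}.
Reachable from S: {D, F, P, Q, S}.
In B's history but not S's: {B, N, O} — 3 commits.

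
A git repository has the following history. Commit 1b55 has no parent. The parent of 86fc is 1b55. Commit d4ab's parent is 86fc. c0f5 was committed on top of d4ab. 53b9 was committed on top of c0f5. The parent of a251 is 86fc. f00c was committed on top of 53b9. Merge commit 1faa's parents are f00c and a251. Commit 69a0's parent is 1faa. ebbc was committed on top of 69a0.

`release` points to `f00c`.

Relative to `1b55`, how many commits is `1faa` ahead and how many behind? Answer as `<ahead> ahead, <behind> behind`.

Reachable from 1faa: {1b55, 1faa, 53b9, 86fc, a251, c0f5, d4ab, f00c}.
Reachable from 1b55: {1b55}.
Only in 1faa's history (ahead): {1faa, 53b9, 86fc, a251, c0f5, d4ab, f00c} — 7.
Only in 1b55's history (behind): {} — 0.

7 ahead, 0 behind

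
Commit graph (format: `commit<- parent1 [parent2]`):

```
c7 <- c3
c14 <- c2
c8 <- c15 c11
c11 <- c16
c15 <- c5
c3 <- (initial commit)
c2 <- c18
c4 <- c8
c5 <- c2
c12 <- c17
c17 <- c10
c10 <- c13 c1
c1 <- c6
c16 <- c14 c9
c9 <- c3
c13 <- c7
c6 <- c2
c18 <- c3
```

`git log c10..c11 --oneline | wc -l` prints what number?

4

Reachable from c11: {c11, c14, c16, c18, c2, c3, c9}.
Reachable from c10: {c1, c10, c13, c18, c2, c3, c6, c7}.
In c11's history but not c10's: {c11, c14, c16, c9} — 4 commits.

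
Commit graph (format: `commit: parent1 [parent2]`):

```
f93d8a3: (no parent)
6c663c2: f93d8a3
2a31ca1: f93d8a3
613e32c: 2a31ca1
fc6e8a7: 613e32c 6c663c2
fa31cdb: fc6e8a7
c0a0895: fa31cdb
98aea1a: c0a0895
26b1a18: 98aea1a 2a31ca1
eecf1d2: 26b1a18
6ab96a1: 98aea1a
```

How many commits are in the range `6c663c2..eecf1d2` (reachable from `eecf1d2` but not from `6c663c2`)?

Reachable from eecf1d2: {26b1a18, 2a31ca1, 613e32c, 6c663c2, 98aea1a, c0a0895, eecf1d2, f93d8a3, fa31cdb, fc6e8a7}.
Reachable from 6c663c2: {6c663c2, f93d8a3}.
In eecf1d2's history but not 6c663c2's: {26b1a18, 2a31ca1, 613e32c, 98aea1a, c0a0895, eecf1d2, fa31cdb, fc6e8a7} — 8 commits.

8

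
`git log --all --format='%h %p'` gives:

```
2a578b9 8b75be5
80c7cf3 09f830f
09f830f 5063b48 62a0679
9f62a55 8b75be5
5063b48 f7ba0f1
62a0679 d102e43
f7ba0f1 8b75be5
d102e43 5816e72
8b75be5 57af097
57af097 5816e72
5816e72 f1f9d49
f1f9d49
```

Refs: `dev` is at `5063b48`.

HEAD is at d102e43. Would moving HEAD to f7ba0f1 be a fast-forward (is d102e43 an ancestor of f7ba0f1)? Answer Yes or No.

A fast-forward from d102e43 to f7ba0f1 is possible iff d102e43 is an ancestor of f7ba0f1.
Ancestors of f7ba0f1: {57af097, 5816e72, 8b75be5, f1f9d49, f7ba0f1}.
d102e43 is not among them, so fast-forward is not possible.

No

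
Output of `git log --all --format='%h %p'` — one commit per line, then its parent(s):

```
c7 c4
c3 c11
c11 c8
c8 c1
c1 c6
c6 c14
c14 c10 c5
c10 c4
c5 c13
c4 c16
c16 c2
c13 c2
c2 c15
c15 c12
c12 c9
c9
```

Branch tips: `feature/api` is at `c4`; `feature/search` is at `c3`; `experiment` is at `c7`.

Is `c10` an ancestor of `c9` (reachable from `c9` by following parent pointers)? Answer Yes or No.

Ancestors of c9: {c9}.
c10 is not in that set, so it is not an ancestor of c9.

No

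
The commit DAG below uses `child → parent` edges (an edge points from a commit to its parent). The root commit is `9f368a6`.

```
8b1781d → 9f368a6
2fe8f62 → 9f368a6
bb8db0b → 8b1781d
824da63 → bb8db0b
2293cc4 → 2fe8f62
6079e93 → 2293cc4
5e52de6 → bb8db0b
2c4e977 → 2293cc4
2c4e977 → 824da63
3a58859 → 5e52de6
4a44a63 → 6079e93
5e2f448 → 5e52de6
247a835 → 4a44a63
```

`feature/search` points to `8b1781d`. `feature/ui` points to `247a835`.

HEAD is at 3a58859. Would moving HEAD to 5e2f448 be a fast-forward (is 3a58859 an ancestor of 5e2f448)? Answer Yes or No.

A fast-forward from 3a58859 to 5e2f448 is possible iff 3a58859 is an ancestor of 5e2f448.
Ancestors of 5e2f448: {5e2f448, 5e52de6, 8b1781d, 9f368a6, bb8db0b}.
3a58859 is not among them, so fast-forward is not possible.

No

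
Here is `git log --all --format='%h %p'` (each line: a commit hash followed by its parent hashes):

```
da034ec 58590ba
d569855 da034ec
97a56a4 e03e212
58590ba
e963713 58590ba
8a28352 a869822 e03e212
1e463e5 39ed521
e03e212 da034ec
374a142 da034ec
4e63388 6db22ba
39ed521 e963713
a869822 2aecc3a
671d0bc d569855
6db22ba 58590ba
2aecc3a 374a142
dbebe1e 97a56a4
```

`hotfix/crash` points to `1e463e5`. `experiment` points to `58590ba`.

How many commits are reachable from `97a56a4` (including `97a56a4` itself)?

Walking parent pointers from 97a56a4: reachable set = {58590ba, 97a56a4, da034ec, e03e212}.
That is 4 commits.

4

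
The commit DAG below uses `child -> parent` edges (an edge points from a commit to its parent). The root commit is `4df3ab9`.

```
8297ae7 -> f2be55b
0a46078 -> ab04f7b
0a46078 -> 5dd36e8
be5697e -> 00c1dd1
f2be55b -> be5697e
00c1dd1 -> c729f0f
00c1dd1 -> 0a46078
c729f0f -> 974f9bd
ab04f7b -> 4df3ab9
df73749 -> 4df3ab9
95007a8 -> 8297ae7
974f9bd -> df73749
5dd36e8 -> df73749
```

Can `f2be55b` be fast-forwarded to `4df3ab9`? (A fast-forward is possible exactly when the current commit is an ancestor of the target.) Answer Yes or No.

A fast-forward from f2be55b to 4df3ab9 is possible iff f2be55b is an ancestor of 4df3ab9.
Ancestors of 4df3ab9: {4df3ab9}.
f2be55b is not among them, so fast-forward is not possible.

No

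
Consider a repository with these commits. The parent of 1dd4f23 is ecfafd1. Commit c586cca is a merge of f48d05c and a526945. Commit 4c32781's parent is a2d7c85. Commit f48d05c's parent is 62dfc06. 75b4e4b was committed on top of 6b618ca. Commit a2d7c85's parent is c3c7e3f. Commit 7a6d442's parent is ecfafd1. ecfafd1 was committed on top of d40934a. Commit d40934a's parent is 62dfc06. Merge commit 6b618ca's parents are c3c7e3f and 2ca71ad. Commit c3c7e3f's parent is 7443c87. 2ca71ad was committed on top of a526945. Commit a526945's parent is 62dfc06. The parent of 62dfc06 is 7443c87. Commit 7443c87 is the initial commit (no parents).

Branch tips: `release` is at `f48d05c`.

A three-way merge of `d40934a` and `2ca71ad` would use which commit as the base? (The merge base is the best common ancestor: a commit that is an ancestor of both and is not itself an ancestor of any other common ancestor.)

Ancestors of d40934a: {62dfc06, 7443c87, d40934a}.
Ancestors of 2ca71ad: {2ca71ad, 62dfc06, 7443c87, a526945}.
Common ancestors: {62dfc06, 7443c87}.
Among these, 62dfc06 is not an ancestor of any other common ancestor — it is the merge base.

62dfc06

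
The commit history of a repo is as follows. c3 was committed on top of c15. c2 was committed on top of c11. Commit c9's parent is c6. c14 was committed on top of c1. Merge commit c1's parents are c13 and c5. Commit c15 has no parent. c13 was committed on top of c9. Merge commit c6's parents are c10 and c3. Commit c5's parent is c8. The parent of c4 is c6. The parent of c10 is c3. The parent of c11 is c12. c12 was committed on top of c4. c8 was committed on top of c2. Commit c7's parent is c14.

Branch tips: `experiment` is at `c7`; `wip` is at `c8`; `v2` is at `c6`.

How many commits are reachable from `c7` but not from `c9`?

Reachable from c7: {c1, c10, c11, c12, c13, c14, c15, c2, c3, c4, c5, c6, c7, c8, c9}.
Reachable from c9: {c10, c15, c3, c6, c9}.
In c7's history but not c9's: {c1, c11, c12, c13, c14, c2, c4, c5, c7, c8} — 10 commits.

10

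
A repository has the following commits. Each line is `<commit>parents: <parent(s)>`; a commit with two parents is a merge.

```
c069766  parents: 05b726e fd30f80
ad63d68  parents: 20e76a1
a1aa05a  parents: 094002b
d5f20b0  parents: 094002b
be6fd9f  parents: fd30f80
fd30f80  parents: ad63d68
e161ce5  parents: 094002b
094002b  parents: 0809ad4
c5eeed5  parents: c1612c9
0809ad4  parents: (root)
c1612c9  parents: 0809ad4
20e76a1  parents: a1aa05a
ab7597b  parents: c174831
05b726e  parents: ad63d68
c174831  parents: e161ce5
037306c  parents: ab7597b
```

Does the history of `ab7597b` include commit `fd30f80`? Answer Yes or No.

Ancestors of ab7597b: {0809ad4, 094002b, ab7597b, c174831, e161ce5}.
fd30f80 is not in that set, so it is not an ancestor of ab7597b.

No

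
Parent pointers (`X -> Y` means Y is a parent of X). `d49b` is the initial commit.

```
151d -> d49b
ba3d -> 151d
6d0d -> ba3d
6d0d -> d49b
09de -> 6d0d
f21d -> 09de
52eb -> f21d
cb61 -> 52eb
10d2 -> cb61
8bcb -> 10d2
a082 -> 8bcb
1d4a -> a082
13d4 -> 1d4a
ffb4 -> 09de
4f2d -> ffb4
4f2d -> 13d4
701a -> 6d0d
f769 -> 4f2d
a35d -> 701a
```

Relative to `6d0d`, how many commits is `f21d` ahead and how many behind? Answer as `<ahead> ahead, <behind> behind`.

Reachable from f21d: {09de, 151d, 6d0d, ba3d, d49b, f21d}.
Reachable from 6d0d: {151d, 6d0d, ba3d, d49b}.
Only in f21d's history (ahead): {09de, f21d} — 2.
Only in 6d0d's history (behind): {} — 0.

2 ahead, 0 behind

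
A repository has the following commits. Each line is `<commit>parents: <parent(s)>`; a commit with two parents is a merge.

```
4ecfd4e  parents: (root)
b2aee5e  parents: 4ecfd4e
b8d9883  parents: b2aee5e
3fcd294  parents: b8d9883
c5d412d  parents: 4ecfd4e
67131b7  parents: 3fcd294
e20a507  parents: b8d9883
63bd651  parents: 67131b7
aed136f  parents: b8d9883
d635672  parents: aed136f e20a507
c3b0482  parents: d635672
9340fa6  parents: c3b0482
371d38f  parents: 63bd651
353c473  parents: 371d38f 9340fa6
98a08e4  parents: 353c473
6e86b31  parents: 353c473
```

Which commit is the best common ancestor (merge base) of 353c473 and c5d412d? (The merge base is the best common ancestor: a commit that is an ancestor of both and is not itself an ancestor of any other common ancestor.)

Ancestors of 353c473: {353c473, 371d38f, 3fcd294, 4ecfd4e, 63bd651, 67131b7, 9340fa6, aed136f, b2aee5e, b8d9883, c3b0482, d635672, e20a507}.
Ancestors of c5d412d: {4ecfd4e, c5d412d}.
Common ancestors: {4ecfd4e}.
The only common ancestor is 4ecfd4e, so it is the merge base.

4ecfd4e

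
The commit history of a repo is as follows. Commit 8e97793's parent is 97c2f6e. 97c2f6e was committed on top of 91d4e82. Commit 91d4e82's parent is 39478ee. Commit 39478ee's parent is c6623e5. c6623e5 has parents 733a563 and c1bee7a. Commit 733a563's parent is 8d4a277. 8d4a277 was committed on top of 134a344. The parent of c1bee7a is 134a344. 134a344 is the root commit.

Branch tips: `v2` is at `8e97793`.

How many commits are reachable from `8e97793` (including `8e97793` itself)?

Walking parent pointers from 8e97793: reachable set = {134a344, 39478ee, 733a563, 8d4a277, 8e97793, 91d4e82, 97c2f6e, c1bee7a, c6623e5}.
That is 9 commits.

9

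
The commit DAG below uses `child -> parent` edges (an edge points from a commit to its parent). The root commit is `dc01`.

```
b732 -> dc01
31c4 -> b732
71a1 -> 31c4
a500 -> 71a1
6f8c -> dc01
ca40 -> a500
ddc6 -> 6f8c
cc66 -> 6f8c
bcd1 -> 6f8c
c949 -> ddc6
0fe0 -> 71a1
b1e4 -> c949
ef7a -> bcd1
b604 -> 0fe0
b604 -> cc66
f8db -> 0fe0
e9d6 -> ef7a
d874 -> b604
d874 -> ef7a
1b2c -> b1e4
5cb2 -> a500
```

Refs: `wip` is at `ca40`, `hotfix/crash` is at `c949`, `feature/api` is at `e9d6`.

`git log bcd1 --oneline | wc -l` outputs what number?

Walking parent pointers from bcd1: reachable set = {6f8c, bcd1, dc01}.
That is 3 commits.

3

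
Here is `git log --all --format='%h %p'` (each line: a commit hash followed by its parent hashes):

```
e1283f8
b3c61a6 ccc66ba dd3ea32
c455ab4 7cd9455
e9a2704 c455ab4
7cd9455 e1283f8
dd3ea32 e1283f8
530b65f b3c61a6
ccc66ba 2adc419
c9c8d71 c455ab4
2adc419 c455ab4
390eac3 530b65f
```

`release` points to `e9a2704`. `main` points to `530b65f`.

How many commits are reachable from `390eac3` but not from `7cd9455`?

Reachable from 390eac3: {2adc419, 390eac3, 530b65f, 7cd9455, b3c61a6, c455ab4, ccc66ba, dd3ea32, e1283f8}.
Reachable from 7cd9455: {7cd9455, e1283f8}.
In 390eac3's history but not 7cd9455's: {2adc419, 390eac3, 530b65f, b3c61a6, c455ab4, ccc66ba, dd3ea32} — 7 commits.

7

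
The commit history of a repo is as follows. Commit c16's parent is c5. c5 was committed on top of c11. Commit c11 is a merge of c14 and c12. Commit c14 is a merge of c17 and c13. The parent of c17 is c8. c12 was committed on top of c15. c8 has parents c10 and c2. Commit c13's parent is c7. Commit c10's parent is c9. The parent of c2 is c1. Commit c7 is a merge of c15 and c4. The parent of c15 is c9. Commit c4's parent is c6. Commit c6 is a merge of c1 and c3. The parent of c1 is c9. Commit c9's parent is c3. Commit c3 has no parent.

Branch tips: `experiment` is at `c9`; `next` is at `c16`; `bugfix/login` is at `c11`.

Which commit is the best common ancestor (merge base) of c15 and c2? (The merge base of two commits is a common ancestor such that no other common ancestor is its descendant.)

Ancestors of c15: {c15, c3, c9}.
Ancestors of c2: {c1, c2, c3, c9}.
Common ancestors: {c3, c9}.
Among these, c9 is not an ancestor of any other common ancestor — it is the merge base.

c9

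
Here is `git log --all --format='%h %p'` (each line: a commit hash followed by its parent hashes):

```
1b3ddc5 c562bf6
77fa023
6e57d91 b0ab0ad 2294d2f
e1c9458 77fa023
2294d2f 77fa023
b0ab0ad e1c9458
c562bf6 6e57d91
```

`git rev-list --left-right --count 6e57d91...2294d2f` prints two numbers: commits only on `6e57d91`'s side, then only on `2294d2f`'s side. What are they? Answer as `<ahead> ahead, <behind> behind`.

Reachable from 6e57d91: {2294d2f, 6e57d91, 77fa023, b0ab0ad, e1c9458}.
Reachable from 2294d2f: {2294d2f, 77fa023}.
Only in 6e57d91's history (ahead): {6e57d91, b0ab0ad, e1c9458} — 3.
Only in 2294d2f's history (behind): {} — 0.

3 ahead, 0 behind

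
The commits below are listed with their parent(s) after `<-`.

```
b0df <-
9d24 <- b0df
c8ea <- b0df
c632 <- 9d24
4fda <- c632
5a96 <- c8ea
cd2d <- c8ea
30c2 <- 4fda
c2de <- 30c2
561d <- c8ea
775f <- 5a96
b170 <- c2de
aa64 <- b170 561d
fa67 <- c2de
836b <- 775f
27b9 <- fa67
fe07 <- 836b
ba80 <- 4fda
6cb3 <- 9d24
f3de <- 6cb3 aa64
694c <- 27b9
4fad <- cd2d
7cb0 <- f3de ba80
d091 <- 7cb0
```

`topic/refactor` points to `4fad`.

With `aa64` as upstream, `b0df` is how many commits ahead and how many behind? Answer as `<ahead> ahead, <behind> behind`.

0 ahead, 9 behind

Reachable from b0df: {b0df}.
Reachable from aa64: {30c2, 4fda, 561d, 9d24, aa64, b0df, b170, c2de, c632, c8ea}.
Only in b0df's history (ahead): {} — 0.
Only in aa64's history (behind): {30c2, 4fda, 561d, 9d24, aa64, b170, c2de, c632, c8ea} — 9.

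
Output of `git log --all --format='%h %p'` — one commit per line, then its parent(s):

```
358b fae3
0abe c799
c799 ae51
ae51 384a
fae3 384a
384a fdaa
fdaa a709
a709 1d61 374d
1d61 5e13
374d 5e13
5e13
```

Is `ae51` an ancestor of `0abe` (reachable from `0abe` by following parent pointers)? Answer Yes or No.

Ancestors of 0abe (commits reachable by following parents): {0abe, 1d61, 374d, 384a, 5e13, a709, ae51, c799, fdaa}.
ae51 is in that set, so it is an ancestor of 0abe.

Yes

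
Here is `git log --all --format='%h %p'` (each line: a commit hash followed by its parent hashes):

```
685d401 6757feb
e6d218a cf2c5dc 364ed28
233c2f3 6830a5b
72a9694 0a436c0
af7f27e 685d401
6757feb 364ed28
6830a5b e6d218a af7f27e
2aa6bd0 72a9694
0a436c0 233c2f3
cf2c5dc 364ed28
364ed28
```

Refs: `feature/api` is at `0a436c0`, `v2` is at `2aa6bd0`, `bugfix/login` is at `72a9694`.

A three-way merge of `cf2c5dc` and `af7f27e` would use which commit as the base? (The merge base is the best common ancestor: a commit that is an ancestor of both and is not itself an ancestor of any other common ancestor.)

Ancestors of cf2c5dc: {364ed28, cf2c5dc}.
Ancestors of af7f27e: {364ed28, 6757feb, 685d401, af7f27e}.
Common ancestors: {364ed28}.
The only common ancestor is 364ed28, so it is the merge base.

364ed28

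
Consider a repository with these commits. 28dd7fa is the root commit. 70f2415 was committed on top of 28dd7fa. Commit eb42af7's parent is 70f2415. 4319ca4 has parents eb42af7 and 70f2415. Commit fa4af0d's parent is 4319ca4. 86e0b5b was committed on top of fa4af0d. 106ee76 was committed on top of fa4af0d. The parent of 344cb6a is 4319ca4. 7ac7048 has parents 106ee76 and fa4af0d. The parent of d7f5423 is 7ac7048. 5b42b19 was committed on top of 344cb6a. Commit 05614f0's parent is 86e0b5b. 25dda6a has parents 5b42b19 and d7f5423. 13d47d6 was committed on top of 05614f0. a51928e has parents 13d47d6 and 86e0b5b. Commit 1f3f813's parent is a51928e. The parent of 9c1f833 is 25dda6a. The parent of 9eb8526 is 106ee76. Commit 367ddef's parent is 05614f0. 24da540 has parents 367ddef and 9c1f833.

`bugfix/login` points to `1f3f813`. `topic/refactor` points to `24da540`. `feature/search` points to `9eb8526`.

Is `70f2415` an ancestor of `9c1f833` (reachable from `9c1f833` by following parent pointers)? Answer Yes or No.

Ancestors of 9c1f833 (commits reachable by following parents): {106ee76, 25dda6a, 28dd7fa, 344cb6a, 4319ca4, 5b42b19, 70f2415, 7ac7048, 9c1f833, d7f5423, eb42af7, fa4af0d}.
70f2415 is in that set, so it is an ancestor of 9c1f833.

Yes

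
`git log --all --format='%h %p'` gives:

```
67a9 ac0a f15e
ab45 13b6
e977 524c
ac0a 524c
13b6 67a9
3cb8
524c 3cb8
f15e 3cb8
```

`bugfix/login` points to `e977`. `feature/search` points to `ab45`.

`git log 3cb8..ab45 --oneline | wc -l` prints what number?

Reachable from ab45: {13b6, 3cb8, 524c, 67a9, ab45, ac0a, f15e}.
Reachable from 3cb8: {3cb8}.
In ab45's history but not 3cb8's: {13b6, 524c, 67a9, ab45, ac0a, f15e} — 6 commits.

6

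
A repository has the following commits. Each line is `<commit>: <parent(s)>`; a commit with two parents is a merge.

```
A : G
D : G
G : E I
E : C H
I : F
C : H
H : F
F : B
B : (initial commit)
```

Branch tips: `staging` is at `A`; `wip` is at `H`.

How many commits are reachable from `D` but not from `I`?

Reachable from D: {B, C, D, E, F, G, H, I}.
Reachable from I: {B, F, I}.
In D's history but not I's: {C, D, E, G, H} — 5 commits.

5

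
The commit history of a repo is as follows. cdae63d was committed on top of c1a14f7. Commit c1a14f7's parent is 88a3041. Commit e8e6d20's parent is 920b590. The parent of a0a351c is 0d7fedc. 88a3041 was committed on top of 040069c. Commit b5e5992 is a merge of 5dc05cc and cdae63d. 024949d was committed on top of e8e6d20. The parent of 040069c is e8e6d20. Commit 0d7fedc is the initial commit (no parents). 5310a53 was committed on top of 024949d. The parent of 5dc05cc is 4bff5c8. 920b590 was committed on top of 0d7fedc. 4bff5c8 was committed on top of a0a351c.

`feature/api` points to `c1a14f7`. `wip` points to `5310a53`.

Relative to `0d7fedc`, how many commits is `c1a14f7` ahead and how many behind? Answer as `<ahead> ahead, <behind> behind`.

5 ahead, 0 behind

Reachable from c1a14f7: {040069c, 0d7fedc, 88a3041, 920b590, c1a14f7, e8e6d20}.
Reachable from 0d7fedc: {0d7fedc}.
Only in c1a14f7's history (ahead): {040069c, 88a3041, 920b590, c1a14f7, e8e6d20} — 5.
Only in 0d7fedc's history (behind): {} — 0.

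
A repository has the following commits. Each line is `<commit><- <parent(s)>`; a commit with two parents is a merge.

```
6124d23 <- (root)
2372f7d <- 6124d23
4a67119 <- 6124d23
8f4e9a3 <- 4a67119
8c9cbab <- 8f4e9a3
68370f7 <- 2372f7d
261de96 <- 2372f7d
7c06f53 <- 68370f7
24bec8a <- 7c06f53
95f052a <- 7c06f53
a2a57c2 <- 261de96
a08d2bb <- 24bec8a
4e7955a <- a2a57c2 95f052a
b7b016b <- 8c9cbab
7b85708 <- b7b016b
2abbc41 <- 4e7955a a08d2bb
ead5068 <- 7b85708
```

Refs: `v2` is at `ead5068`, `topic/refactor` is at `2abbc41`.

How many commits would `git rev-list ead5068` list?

7

Walking parent pointers from ead5068: reachable set = {4a67119, 6124d23, 7b85708, 8c9cbab, 8f4e9a3, b7b016b, ead5068}.
That is 7 commits.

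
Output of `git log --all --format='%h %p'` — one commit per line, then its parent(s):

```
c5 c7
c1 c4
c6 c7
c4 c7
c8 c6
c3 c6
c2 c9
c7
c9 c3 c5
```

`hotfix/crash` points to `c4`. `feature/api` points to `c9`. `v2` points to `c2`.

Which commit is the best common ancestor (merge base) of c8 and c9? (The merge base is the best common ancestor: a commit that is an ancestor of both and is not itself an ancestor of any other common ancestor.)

Ancestors of c8: {c6, c7, c8}.
Ancestors of c9: {c3, c5, c6, c7, c9}.
Common ancestors: {c6, c7}.
Among these, c6 is not an ancestor of any other common ancestor — it is the merge base.

c6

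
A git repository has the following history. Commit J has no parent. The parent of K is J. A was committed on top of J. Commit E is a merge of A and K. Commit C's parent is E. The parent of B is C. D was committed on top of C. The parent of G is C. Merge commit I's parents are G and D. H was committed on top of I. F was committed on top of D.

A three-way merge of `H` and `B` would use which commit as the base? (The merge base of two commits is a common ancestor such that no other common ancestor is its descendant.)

Ancestors of H: {A, C, D, E, G, H, I, J, K}.
Ancestors of B: {A, B, C, E, J, K}.
Common ancestors: {A, C, E, J, K}.
Among these, C is not an ancestor of any other common ancestor — it is the merge base.

C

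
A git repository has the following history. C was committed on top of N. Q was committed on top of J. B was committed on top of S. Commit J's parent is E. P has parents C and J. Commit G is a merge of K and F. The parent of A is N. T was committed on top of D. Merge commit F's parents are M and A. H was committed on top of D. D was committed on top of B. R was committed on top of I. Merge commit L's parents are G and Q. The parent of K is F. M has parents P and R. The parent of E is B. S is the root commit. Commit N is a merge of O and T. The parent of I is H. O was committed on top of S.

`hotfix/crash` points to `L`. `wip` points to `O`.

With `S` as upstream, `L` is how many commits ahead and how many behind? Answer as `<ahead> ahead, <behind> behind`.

Reachable from L: {A, B, C, D, E, F, G, H, I, J, K, L, M, N, O, P, Q, R, S, T}.
Reachable from S: {S}.
Only in L's history (ahead): {A, B, C, D, E, F, G, H, I, J, K, L, M, N, O, P, Q, R, T} — 19.
Only in S's history (behind): {} — 0.

19 ahead, 0 behind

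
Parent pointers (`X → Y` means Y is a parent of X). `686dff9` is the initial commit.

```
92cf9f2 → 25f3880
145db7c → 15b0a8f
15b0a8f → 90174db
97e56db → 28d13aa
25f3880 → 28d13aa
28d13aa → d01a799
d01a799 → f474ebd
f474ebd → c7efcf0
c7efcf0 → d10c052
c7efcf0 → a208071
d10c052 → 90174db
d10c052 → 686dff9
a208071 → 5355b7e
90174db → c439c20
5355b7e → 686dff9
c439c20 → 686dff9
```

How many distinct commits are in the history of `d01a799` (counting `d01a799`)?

Walking parent pointers from d01a799: reachable set = {5355b7e, 686dff9, 90174db, a208071, c439c20, c7efcf0, d01a799, d10c052, f474ebd}.
That is 9 commits.

9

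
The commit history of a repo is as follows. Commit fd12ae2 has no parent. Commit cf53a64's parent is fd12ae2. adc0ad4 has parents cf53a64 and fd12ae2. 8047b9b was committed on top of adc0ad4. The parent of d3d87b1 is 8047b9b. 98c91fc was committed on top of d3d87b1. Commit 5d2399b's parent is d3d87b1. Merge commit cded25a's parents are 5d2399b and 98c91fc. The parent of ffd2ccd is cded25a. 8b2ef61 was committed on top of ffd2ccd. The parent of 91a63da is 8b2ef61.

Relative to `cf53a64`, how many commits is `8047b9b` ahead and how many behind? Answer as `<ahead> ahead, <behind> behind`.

Reachable from 8047b9b: {8047b9b, adc0ad4, cf53a64, fd12ae2}.
Reachable from cf53a64: {cf53a64, fd12ae2}.
Only in 8047b9b's history (ahead): {8047b9b, adc0ad4} — 2.
Only in cf53a64's history (behind): {} — 0.

2 ahead, 0 behind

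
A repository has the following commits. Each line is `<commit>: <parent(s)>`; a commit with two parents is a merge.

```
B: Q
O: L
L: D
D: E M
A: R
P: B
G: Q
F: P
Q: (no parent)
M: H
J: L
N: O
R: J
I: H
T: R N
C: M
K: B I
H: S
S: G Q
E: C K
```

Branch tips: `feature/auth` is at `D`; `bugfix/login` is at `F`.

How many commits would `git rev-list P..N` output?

12

Reachable from N: {B, C, D, E, G, H, I, K, L, M, N, O, Q, S}.
Reachable from P: {B, P, Q}.
In N's history but not P's: {C, D, E, G, H, I, K, L, M, N, O, S} — 12 commits.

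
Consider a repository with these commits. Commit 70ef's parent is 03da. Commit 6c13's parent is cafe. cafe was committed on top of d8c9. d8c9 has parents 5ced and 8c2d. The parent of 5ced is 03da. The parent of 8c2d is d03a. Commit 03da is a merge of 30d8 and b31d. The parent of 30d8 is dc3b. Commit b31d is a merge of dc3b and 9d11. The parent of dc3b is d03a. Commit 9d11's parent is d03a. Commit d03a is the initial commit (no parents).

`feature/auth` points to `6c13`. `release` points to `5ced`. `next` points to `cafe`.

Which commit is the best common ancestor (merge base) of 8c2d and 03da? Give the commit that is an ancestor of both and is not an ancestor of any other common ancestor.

d03a

Ancestors of 8c2d: {8c2d, d03a}.
Ancestors of 03da: {03da, 30d8, 9d11, b31d, d03a, dc3b}.
Common ancestors: {d03a}.
The only common ancestor is d03a, so it is the merge base.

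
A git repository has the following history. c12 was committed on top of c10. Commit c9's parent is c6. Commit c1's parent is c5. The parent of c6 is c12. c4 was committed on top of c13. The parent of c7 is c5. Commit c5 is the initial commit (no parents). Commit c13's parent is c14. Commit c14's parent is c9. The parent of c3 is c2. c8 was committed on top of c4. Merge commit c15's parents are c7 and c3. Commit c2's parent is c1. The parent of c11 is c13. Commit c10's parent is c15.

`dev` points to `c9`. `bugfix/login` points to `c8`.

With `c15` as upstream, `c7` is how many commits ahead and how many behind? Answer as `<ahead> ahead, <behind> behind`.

Reachable from c7: {c5, c7}.
Reachable from c15: {c1, c15, c2, c3, c5, c7}.
Only in c7's history (ahead): {} — 0.
Only in c15's history (behind): {c1, c15, c2, c3} — 4.

0 ahead, 4 behind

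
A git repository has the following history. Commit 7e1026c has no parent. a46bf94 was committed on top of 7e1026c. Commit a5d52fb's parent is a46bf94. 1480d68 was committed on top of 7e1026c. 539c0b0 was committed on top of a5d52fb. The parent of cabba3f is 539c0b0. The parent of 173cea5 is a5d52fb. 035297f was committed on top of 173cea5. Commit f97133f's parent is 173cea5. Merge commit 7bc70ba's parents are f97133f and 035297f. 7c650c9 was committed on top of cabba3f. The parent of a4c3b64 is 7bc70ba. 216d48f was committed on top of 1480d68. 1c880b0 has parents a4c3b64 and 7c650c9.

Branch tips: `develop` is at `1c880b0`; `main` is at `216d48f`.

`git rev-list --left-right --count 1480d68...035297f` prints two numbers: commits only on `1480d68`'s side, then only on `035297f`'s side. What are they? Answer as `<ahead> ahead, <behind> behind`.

Reachable from 1480d68: {1480d68, 7e1026c}.
Reachable from 035297f: {035297f, 173cea5, 7e1026c, a46bf94, a5d52fb}.
Only in 1480d68's history (ahead): {1480d68} — 1.
Only in 035297f's history (behind): {035297f, 173cea5, a46bf94, a5d52fb} — 4.

1 ahead, 4 behind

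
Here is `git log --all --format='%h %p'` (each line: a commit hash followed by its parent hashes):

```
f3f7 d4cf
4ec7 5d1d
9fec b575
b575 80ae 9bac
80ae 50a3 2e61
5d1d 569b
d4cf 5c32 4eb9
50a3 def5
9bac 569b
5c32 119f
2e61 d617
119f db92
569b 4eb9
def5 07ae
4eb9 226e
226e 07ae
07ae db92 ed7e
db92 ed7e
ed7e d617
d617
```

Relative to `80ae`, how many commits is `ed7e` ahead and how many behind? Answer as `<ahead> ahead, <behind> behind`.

0 ahead, 6 behind

Reachable from ed7e: {d617, ed7e}.
Reachable from 80ae: {07ae, 2e61, 50a3, 80ae, d617, db92, def5, ed7e}.
Only in ed7e's history (ahead): {} — 0.
Only in 80ae's history (behind): {07ae, 2e61, 50a3, 80ae, db92, def5} — 6.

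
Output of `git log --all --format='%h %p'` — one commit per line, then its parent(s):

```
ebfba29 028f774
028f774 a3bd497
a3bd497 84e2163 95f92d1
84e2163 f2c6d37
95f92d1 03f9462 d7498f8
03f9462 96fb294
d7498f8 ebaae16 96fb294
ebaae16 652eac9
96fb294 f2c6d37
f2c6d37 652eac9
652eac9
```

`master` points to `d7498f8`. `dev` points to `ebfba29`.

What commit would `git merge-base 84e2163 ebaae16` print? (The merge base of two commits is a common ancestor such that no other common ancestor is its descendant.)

Ancestors of 84e2163: {652eac9, 84e2163, f2c6d37}.
Ancestors of ebaae16: {652eac9, ebaae16}.
Common ancestors: {652eac9}.
The only common ancestor is 652eac9, so it is the merge base.

652eac9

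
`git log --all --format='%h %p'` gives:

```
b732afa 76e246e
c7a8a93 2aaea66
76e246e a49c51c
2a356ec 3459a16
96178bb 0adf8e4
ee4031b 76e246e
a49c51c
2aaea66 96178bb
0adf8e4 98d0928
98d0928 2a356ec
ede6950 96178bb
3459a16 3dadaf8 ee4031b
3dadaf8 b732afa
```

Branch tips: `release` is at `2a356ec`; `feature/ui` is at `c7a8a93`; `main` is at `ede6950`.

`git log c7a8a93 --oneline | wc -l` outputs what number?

12

Walking parent pointers from c7a8a93: reachable set = {0adf8e4, 2a356ec, 2aaea66, 3459a16, 3dadaf8, 76e246e, 96178bb, 98d0928, a49c51c, b732afa, c7a8a93, ee4031b}.
That is 12 commits.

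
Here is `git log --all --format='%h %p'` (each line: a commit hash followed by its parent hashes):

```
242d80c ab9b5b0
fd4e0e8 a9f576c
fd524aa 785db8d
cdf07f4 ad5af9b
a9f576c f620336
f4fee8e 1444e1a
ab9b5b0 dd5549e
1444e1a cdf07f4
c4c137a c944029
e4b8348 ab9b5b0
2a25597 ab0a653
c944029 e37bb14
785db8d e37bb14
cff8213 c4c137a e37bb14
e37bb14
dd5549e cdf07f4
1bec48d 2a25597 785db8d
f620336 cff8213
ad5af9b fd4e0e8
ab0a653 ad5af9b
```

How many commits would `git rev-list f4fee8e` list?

11

Walking parent pointers from f4fee8e: reachable set = {1444e1a, a9f576c, ad5af9b, c4c137a, c944029, cdf07f4, cff8213, e37bb14, f4fee8e, f620336, fd4e0e8}.
That is 11 commits.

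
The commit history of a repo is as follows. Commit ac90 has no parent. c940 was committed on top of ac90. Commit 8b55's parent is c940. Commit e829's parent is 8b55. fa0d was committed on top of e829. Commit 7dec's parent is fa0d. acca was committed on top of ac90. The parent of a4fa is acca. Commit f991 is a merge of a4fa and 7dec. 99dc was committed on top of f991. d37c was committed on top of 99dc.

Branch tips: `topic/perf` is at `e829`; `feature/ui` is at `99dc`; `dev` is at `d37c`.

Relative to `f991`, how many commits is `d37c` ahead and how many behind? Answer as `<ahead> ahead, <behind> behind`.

Reachable from d37c: {7dec, 8b55, 99dc, a4fa, ac90, acca, c940, d37c, e829, f991, fa0d}.
Reachable from f991: {7dec, 8b55, a4fa, ac90, acca, c940, e829, f991, fa0d}.
Only in d37c's history (ahead): {99dc, d37c} — 2.
Only in f991's history (behind): {} — 0.

2 ahead, 0 behind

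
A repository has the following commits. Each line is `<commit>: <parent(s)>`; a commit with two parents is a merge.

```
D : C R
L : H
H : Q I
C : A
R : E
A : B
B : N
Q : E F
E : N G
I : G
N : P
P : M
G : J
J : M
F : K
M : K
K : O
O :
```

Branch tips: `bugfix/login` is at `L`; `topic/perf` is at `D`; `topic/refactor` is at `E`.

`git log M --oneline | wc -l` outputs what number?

Walking parent pointers from M: reachable set = {K, M, O}.
That is 3 commits.

3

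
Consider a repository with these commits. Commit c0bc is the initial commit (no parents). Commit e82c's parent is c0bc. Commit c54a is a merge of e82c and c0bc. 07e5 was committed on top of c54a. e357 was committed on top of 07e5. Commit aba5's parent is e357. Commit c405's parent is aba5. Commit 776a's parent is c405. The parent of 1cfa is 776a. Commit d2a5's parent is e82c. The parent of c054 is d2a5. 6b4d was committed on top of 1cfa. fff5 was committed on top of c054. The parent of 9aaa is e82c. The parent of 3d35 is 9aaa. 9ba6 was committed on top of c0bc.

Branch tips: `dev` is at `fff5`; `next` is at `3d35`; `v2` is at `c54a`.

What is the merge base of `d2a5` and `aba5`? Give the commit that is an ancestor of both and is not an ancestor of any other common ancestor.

e82c

Ancestors of d2a5: {c0bc, d2a5, e82c}.
Ancestors of aba5: {07e5, aba5, c0bc, c54a, e357, e82c}.
Common ancestors: {c0bc, e82c}.
Among these, e82c is not an ancestor of any other common ancestor — it is the merge base.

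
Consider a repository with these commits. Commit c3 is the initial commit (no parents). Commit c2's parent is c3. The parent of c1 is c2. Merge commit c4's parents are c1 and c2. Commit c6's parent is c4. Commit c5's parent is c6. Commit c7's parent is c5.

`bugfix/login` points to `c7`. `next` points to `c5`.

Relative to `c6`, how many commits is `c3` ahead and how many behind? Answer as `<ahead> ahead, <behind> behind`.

Reachable from c3: {c3}.
Reachable from c6: {c1, c2, c3, c4, c6}.
Only in c3's history (ahead): {} — 0.
Only in c6's history (behind): {c1, c2, c4, c6} — 4.

0 ahead, 4 behind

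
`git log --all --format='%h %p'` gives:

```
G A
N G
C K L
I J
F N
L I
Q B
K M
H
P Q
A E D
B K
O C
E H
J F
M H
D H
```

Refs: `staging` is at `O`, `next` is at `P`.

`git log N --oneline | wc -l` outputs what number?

6

Walking parent pointers from N: reachable set = {A, D, E, G, H, N}.
That is 6 commits.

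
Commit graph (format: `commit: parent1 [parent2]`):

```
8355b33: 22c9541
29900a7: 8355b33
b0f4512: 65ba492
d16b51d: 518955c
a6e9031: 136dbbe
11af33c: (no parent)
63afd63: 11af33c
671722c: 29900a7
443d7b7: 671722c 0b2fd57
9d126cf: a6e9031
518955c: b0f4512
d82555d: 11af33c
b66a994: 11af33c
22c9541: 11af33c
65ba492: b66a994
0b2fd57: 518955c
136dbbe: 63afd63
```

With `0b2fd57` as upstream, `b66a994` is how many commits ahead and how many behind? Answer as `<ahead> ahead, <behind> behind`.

Reachable from b66a994: {11af33c, b66a994}.
Reachable from 0b2fd57: {0b2fd57, 11af33c, 518955c, 65ba492, b0f4512, b66a994}.
Only in b66a994's history (ahead): {} — 0.
Only in 0b2fd57's history (behind): {0b2fd57, 518955c, 65ba492, b0f4512} — 4.

0 ahead, 4 behind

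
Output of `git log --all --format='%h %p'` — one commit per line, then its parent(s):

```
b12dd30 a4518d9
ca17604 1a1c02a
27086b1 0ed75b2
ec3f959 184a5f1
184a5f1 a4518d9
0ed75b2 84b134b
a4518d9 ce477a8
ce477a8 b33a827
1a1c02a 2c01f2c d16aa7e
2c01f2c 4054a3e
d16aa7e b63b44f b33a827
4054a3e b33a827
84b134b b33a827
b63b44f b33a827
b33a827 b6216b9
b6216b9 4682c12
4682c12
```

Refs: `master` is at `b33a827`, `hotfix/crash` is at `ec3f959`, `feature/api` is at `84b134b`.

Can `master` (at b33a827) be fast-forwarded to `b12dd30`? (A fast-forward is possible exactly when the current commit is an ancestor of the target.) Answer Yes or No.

A fast-forward from b33a827 to b12dd30 is possible iff b33a827 is an ancestor of b12dd30.
Ancestors of b12dd30: {4682c12, a4518d9, b12dd30, b33a827, b6216b9, ce477a8}.
b33a827 is among them, so fast-forward is possible.

Yes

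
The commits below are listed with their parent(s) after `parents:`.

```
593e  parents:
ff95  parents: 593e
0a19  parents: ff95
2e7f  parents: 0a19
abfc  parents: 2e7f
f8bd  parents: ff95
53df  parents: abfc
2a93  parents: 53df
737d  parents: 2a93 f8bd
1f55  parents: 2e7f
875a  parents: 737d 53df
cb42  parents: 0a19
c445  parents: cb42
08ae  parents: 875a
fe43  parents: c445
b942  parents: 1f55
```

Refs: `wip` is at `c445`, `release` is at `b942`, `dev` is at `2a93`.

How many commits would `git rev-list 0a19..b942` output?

3

Reachable from b942: {0a19, 1f55, 2e7f, 593e, b942, ff95}.
Reachable from 0a19: {0a19, 593e, ff95}.
In b942's history but not 0a19's: {1f55, 2e7f, b942} — 3 commits.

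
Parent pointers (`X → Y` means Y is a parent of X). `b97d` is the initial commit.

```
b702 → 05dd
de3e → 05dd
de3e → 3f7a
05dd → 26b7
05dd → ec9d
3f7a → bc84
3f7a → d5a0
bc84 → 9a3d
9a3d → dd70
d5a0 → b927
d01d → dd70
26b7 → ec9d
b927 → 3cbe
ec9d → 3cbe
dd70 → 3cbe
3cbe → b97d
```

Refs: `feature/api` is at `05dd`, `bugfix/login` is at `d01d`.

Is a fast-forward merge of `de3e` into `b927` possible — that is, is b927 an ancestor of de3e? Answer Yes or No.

A fast-forward from b927 to de3e is possible iff b927 is an ancestor of de3e.
Ancestors of de3e: {05dd, 26b7, 3cbe, 3f7a, 9a3d, b927, b97d, bc84, d5a0, dd70, de3e, ec9d}.
b927 is among them, so fast-forward is possible.

Yes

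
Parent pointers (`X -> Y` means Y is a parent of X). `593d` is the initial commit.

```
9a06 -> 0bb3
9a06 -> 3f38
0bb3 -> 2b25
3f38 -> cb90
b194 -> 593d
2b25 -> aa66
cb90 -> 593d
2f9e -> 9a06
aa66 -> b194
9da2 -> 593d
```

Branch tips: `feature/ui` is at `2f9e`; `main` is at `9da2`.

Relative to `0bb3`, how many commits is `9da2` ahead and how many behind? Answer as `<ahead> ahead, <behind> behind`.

1 ahead, 4 behind

Reachable from 9da2: {593d, 9da2}.
Reachable from 0bb3: {0bb3, 2b25, 593d, aa66, b194}.
Only in 9da2's history (ahead): {9da2} — 1.
Only in 0bb3's history (behind): {0bb3, 2b25, aa66, b194} — 4.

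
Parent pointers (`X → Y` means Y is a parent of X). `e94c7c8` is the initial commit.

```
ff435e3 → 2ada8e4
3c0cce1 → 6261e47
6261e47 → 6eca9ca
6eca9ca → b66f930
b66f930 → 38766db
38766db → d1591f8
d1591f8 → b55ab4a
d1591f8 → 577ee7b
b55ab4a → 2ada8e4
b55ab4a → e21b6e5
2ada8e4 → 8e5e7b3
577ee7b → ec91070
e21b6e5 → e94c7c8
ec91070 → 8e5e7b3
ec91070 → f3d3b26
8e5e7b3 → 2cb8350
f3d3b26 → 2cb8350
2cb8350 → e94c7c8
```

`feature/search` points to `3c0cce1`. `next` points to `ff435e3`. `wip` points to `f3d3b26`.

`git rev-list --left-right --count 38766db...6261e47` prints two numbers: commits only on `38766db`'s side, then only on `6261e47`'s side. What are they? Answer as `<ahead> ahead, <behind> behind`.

Reachable from 38766db: {2ada8e4, 2cb8350, 38766db, 577ee7b, 8e5e7b3, b55ab4a, d1591f8, e21b6e5, e94c7c8, ec91070, f3d3b26}.
Reachable from 6261e47: {2ada8e4, 2cb8350, 38766db, 577ee7b, 6261e47, 6eca9ca, 8e5e7b3, b55ab4a, b66f930, d1591f8, e21b6e5, e94c7c8, ec91070, f3d3b26}.
Only in 38766db's history (ahead): {} — 0.
Only in 6261e47's history (behind): {6261e47, 6eca9ca, b66f930} — 3.

0 ahead, 3 behind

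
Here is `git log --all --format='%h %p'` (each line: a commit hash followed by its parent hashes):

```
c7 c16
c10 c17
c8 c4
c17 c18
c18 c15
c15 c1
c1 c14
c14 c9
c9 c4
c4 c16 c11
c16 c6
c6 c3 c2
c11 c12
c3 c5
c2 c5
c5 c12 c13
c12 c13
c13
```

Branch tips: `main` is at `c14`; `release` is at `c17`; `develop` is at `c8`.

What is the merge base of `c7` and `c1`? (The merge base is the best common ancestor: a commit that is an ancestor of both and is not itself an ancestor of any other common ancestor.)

Ancestors of c7: {c12, c13, c16, c2, c3, c5, c6, c7}.
Ancestors of c1: {c1, c11, c12, c13, c14, c16, c2, c3, c4, c5, c6, c9}.
Common ancestors: {c12, c13, c16, c2, c3, c5, c6}.
Among these, c16 is not an ancestor of any other common ancestor — it is the merge base.

c16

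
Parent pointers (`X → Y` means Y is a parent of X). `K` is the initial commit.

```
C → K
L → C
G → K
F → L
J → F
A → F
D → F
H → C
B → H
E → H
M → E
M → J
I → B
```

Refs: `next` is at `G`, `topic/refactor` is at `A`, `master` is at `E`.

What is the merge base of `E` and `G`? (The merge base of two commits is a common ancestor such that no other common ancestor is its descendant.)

K

Ancestors of E: {C, E, H, K}.
Ancestors of G: {G, K}.
Common ancestors: {K}.
The only common ancestor is K, so it is the merge base.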